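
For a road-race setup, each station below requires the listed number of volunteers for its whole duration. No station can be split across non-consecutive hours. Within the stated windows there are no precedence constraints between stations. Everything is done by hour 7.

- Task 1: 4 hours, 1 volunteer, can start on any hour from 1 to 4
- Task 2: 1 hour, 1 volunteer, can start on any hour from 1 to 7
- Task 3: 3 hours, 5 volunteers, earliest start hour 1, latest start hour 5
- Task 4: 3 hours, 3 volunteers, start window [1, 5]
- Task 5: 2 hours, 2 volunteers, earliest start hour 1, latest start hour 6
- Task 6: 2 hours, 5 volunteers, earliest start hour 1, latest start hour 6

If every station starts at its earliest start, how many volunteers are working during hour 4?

1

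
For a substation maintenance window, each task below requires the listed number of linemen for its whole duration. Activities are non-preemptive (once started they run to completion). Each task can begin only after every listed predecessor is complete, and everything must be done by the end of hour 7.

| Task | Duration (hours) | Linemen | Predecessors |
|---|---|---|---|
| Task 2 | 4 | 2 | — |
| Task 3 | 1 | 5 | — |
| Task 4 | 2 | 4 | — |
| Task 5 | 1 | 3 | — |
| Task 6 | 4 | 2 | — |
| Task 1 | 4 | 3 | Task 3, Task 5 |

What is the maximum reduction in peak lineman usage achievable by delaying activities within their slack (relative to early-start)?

9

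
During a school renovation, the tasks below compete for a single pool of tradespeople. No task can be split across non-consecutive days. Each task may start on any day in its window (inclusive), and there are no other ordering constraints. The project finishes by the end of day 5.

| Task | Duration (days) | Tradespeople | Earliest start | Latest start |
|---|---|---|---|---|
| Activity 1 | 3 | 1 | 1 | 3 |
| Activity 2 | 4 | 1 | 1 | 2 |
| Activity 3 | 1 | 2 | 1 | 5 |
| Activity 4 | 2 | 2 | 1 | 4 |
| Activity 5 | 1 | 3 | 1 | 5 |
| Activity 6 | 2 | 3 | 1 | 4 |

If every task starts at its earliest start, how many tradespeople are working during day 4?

1

At early start, day 4 has: Activity 2.
Demand: 1 = 1.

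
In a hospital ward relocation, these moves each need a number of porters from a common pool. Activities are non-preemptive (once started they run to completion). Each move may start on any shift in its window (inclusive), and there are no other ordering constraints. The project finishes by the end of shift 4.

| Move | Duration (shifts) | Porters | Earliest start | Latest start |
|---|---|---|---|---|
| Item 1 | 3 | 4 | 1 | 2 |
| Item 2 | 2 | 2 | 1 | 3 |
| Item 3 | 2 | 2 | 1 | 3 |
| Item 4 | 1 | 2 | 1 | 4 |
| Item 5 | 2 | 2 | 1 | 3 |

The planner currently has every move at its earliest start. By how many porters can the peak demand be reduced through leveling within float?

Early-start peak: s1:12  s2:10  s3:4  s4:0 ⇒ 12.
Leveled (Item 1@1, Item 2@1, Item 3@1, Item 4@3, Item 5@3): s1:8  s2:8  s3:8  s4:2 ⇒ 8.
Reduction 12 − 8 = 4.

4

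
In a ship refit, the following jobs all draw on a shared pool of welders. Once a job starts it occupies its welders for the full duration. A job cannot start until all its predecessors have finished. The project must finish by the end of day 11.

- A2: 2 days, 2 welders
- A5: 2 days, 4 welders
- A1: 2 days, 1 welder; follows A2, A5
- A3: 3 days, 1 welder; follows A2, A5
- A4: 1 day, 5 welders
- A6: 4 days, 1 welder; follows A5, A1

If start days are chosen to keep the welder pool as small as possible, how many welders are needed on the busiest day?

5

Early-start (A2@1, A5@1, A1@3, A3@3, A4@1, A6@5) gives peak 11: d1:11  d2:6  d3:2  d4:2  d5:2  d6:1  d7:1  d8:1  d9:0  d10:0  d11:0.
Shift A5→3, A1→5, A3→5, A4→11, A6→7.
Schedule A2@1, A5@3, A1@5, A3@5, A4@11, A6@7: d1:2  d2:2  d3:4  d4:4  d5:2  d6:2  d7:2  d8:1  d9:1  d10:1  d11:5 — peak 5.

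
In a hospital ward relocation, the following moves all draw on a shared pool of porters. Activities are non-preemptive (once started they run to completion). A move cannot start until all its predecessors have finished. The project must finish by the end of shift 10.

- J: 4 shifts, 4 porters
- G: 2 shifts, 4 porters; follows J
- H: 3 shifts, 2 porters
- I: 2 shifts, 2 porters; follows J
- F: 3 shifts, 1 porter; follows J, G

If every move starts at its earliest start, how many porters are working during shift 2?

At early start, shift 2 has: J, H.
Demand: 4 + 2 = 6.

6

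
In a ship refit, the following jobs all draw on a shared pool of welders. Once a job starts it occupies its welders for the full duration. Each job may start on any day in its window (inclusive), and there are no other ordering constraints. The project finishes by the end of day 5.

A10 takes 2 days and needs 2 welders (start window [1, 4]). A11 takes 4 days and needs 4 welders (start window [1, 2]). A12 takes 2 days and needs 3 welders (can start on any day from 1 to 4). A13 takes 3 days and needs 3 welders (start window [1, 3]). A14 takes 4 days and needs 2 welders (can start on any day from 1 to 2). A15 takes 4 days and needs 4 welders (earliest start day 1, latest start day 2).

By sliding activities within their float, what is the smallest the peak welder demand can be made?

Early-start (A10@1, A11@1, A12@1, A13@1, A14@1, A15@1) gives peak 18: d1:18  d2:18  d3:13  d4:10  d5:0.
Shift A13→3.
Schedule A10@1, A11@1, A12@1, A13@3, A14@1, A15@1: d1:15  d2:15  d3:13  d4:13  d5:3 — peak 15.

15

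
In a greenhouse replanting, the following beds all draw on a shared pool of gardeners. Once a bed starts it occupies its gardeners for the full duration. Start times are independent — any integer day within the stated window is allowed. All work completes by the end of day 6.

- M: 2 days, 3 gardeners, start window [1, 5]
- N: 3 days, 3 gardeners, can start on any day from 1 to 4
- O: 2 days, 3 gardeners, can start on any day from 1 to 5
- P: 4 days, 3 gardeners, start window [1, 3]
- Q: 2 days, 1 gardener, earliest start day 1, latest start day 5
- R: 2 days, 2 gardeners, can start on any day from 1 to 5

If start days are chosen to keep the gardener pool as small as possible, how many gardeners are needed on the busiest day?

Early-start (M@1, N@1, O@1, P@1, Q@1, R@1) gives peak 15: d1:15  d2:15  d3:6  d4:3  d5:0  d6:0.
Shift O→4, P→3, R→3.
Schedule M@1, N@1, O@4, P@3, Q@1, R@3: d1:7  d2:7  d3:8  d4:8  d5:6  d6:3 — peak 8.

8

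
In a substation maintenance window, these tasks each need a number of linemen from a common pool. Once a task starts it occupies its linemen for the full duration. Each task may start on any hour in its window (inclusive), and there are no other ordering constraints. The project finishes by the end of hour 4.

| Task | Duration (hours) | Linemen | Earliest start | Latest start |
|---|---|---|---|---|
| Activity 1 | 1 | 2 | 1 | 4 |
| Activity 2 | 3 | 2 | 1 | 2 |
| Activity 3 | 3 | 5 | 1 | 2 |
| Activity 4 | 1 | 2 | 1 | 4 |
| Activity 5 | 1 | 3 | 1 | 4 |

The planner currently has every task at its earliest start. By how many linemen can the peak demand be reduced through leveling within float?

Early-start peak: h1:14  h2:7  h3:7  h4:0 ⇒ 14.
Leveled (Activity 1@1, Activity 2@1, Activity 3@2, Activity 4@4, Activity 5@1): h1:7  h2:7  h3:7  h4:7 ⇒ 7.
Reduction 14 − 7 = 7.

7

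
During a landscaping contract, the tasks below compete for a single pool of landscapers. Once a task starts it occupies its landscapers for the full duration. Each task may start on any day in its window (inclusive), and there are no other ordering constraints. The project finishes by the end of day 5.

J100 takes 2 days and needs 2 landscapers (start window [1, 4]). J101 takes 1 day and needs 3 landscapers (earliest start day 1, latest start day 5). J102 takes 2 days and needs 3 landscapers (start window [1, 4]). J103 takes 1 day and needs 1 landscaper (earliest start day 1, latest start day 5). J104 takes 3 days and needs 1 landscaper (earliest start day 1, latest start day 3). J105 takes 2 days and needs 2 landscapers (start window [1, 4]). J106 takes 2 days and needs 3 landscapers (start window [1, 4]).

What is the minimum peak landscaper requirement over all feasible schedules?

6

Early-start (J100@1, J101@1, J102@1, J103@1, J104@1, J105@1, J106@1) gives peak 15: d1:15  d2:11  d3:1  d4:0  d5:0.
Shift J102→2, J104→2, J105→3, J106→4.
Schedule J100@1, J101@1, J102@2, J103@1, J104@2, J105@3, J106@4: d1:6  d2:6  d3:6  d4:6  d5:3 — peak 6.
Total landscaper-days = 27 over 5 days ⇒ peak ≥ ⌈27/5⌉ = 6, so 6 is optimal.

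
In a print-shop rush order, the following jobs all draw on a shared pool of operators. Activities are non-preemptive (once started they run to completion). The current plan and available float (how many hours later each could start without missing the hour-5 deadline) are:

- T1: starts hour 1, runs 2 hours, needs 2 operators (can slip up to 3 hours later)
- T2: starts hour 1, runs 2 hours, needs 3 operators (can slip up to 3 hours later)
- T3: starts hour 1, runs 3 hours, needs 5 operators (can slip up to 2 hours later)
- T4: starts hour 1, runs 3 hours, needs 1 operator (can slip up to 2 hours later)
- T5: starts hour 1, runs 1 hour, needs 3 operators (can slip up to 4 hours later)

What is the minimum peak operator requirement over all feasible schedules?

7

Early-start (T1@1, T2@1, T3@1, T4@1, T5@1) gives peak 14: h1:14  h2:11  h3:6  h4:0  h5:0.
Shift T2→4, T4→3, T5→4.
Schedule T1@1, T2@4, T3@1, T4@3, T5@4: h1:7  h2:7  h3:6  h4:7  h5:4 — peak 7.
Total operator-hours = 31 over 5 hours ⇒ peak ≥ ⌈31/5⌉ = 7, so 7 is optimal.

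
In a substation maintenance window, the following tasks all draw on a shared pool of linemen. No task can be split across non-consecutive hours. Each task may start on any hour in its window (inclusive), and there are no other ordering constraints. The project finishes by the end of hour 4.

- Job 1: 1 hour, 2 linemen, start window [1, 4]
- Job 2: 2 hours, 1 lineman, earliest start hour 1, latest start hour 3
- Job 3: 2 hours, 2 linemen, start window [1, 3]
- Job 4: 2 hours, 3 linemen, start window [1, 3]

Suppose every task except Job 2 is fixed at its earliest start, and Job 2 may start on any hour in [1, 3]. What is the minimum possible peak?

Job 2@1: h1:8  h2:6  h3:0  h4:0 → peak 8
Job 2@2: h1:7  h2:6  h3:1  h4:0 → peak 7
Job 2@3: h1:7  h2:5  h3:1  h4:1 → peak 7
Best is Job 2@2, peak 7.

7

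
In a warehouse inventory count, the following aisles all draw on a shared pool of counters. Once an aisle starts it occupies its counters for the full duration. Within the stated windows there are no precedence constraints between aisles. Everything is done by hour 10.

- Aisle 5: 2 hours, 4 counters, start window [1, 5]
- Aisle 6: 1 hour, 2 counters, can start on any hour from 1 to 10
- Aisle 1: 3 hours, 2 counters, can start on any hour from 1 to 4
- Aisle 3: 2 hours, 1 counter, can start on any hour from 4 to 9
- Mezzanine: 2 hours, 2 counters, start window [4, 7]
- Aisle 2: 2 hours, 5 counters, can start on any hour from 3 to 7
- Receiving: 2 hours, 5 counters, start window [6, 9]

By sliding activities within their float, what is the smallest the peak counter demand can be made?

5

Early-start (Aisle 5@1, Aisle 6@1, Aisle 1@1, Aisle 3@4, Mezzanine@4, Aisle 2@3, Receiving@6) gives peak 8: h1:8  h2:6  h3:7  h4:8  h5:3  h6:5  h7:5  h8:0  h9:0  h10:0.
Shift Aisle 6→3, Aisle 1→3, Aisle 2→6, Receiving→8.
Schedule Aisle 5@1, Aisle 6@3, Aisle 1@3, Aisle 3@4, Mezzanine@4, Aisle 2@6, Receiving@8: h1:4  h2:4  h3:4  h4:5  h5:5  h6:5  h7:5  h8:5  h9:5  h10:0 — peak 5.
Total counter-hours = 42 over 10 hours ⇒ peak ≥ ⌈42/10⌉ = 5, so 5 is optimal.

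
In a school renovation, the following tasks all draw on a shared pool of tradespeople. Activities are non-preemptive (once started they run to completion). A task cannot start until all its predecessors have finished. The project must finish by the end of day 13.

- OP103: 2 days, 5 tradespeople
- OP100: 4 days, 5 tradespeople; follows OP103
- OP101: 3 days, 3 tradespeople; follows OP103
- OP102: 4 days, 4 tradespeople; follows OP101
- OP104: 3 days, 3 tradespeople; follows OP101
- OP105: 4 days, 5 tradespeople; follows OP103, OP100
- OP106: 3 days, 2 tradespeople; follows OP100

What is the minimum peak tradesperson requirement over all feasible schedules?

9

Early-start (OP103@1, OP100@3, OP101@3, OP102@6, OP104@6, OP105@7, OP106@7) gives peak 14: d1:5  d2:5  d3:8  d4:8  d5:8  d6:12  d7:14  d8:14  d9:11  d10:5  d11:0  d12:0  d13:0.
Shift OP104→7, OP105→10.
Schedule OP103@1, OP100@3, OP101@3, OP102@6, OP104@7, OP105@10, OP106@7: d1:5  d2:5  d3:8  d4:8  d5:8  d6:9  d7:9  d8:9  d9:9  d10:5  d11:5  d12:5  d13:5 — peak 9.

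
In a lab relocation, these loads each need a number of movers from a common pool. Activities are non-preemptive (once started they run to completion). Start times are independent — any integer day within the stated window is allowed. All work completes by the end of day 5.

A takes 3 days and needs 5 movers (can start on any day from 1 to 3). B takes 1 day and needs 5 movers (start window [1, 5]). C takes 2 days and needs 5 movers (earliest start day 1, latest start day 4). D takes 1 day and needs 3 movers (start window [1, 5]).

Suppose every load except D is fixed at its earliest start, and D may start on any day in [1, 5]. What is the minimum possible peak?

D@1: d1:18  d2:10  d3:5  d4:0  d5:0 → peak 18
D@2: d1:15  d2:13  d3:5  d4:0  d5:0 → peak 15
D@3: d1:15  d2:10  d3:8  d4:0  d5:0 → peak 15
D@4: d1:15  d2:10  d3:5  d4:3  d5:0 → peak 15
D@5: d1:15  d2:10  d3:5  d4:0  d5:3 → peak 15
Best is D@2, peak 15.

15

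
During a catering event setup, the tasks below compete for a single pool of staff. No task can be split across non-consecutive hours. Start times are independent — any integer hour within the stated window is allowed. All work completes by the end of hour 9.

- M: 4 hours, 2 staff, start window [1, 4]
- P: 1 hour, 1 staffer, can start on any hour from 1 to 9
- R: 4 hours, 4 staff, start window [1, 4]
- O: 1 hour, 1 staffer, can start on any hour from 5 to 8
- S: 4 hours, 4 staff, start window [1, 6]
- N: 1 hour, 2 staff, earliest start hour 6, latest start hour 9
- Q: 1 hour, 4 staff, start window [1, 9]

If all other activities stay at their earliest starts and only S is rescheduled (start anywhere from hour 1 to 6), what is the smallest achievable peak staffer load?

11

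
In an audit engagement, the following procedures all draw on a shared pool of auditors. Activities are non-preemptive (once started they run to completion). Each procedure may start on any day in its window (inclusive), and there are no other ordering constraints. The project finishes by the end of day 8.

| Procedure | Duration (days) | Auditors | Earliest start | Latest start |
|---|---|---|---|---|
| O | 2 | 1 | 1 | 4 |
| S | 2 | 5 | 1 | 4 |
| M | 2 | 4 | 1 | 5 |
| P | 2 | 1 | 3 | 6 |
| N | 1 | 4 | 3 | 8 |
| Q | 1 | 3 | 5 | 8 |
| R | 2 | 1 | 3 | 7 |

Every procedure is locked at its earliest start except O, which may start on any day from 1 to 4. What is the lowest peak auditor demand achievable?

9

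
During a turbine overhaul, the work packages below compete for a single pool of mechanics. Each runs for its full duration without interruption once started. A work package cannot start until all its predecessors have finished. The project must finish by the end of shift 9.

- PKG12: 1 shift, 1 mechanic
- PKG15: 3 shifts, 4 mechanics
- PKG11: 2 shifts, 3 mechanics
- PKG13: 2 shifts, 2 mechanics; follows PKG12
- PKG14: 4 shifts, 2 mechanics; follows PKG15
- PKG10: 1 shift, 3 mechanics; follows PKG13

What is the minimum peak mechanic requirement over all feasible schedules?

Early-start (PKG12@1, PKG15@1, PKG11@1, PKG13@2, PKG14@4, PKG10@4) gives peak 9: s1:8  s2:9  s3:6  s4:5  s5:2  s6:2  s7:2  s8:0  s9:0.
Shift PKG11→4, PKG13→4, PKG14→6, PKG10→6.
Schedule PKG12@1, PKG15@1, PKG11@4, PKG13@4, PKG14@6, PKG10@6: s1:5  s2:4  s3:4  s4:5  s5:5  s6:5  s7:2  s8:2  s9:2 — peak 5.

5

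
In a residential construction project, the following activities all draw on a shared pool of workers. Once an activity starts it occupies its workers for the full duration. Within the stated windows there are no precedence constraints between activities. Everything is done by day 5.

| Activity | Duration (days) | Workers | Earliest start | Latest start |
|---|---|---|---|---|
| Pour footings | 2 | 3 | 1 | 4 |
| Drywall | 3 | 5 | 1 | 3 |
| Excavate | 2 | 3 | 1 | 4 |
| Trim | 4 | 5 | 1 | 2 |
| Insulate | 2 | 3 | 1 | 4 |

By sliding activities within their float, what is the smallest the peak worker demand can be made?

Early-start (Pour footings@1, Drywall@1, Excavate@1, Trim@1, Insulate@1) gives peak 19: d1:19  d2:19  d3:10  d4:5  d5:0.
Shift Excavate→3, Insulate→4.
Schedule Pour footings@1, Drywall@1, Excavate@3, Trim@1, Insulate@4: d1:13  d2:13  d3:13  d4:11  d5:3 — peak 13.

13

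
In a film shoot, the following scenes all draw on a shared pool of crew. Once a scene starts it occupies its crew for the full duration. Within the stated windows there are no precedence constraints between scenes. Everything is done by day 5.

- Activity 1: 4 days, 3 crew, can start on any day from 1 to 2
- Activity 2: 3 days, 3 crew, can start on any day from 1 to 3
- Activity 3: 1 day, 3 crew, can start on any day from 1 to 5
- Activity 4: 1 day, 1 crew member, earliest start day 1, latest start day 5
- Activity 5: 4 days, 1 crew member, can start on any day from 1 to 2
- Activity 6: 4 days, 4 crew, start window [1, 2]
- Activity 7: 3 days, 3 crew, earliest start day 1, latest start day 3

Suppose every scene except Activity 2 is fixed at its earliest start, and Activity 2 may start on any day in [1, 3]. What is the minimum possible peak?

15

Activity 2@1: d1:18  d2:14  d3:14  d4:8  d5:0 → peak 18
Activity 2@2: d1:15  d2:14  d3:14  d4:11  d5:0 → peak 15
Activity 2@3: d1:15  d2:11  d3:14  d4:11  d5:3 → peak 15
Best is Activity 2@2, peak 15.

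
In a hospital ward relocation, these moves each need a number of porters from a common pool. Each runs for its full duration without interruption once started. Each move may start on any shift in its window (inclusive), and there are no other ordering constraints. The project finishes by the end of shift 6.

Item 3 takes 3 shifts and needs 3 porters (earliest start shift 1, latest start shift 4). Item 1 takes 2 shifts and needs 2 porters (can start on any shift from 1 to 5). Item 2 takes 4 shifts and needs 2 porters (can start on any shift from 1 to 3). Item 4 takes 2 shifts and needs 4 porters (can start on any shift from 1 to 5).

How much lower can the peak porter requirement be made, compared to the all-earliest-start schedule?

5

Early-start peak: s1:11  s2:11  s3:5  s4:2  s5:0  s6:0 ⇒ 11.
Leveled (Item 3@1, Item 1@1, Item 2@3, Item 4@4): s1:5  s2:5  s3:5  s4:6  s5:6  s6:2 ⇒ 6.
Reduction 11 − 6 = 5.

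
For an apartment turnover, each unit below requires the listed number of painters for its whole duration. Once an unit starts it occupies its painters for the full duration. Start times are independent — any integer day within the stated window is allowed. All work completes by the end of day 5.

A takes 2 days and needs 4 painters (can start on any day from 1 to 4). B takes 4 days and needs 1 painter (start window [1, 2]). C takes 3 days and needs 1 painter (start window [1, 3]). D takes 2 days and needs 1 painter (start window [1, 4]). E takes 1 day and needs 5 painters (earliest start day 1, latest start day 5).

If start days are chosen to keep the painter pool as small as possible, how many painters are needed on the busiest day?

Early-start (A@1, B@1, C@1, D@1, E@1) gives peak 12: d1:12  d2:7  d3:2  d4:1  d5:0.
Shift D→3, E→5.
Schedule A@1, B@1, C@1, D@3, E@5: d1:6  d2:6  d3:3  d4:2  d5:5 — peak 6.

6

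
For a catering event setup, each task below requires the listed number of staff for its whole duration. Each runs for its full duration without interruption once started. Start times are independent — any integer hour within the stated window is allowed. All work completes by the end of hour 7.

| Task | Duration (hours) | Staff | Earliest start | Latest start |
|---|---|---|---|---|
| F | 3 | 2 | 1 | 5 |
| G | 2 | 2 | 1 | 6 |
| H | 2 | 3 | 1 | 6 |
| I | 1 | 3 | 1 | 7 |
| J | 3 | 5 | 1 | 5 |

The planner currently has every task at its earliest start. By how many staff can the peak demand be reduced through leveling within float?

Early-start peak: h1:15  h2:12  h3:7  h4:0  h5:0  h6:0  h7:0 ⇒ 15.
Leveled (F@1, G@3, H@1, I@4, J@5): h1:5  h2:5  h3:4  h4:5  h5:5  h6:5  h7:5 ⇒ 5.
Reduction 15 − 5 = 10.

10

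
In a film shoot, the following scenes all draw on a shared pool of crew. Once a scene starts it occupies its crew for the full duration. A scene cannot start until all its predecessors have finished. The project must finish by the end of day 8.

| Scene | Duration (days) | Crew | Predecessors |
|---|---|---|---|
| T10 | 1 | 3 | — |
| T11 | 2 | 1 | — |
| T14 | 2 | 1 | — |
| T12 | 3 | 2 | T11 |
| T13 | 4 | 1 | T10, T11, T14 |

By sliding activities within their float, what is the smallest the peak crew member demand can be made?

Early-start (T10@1, T11@1, T14@1, T12@3, T13@3) gives peak 5: d1:5  d2:2  d3:3  d4:3  d5:3  d6:1  d7:0  d8:0.
Shift T11→2, T14→2, T12→4, T13→4.
Schedule T10@1, T11@2, T14@2, T12@4, T13@4: d1:3  d2:2  d3:2  d4:3  d5:3  d6:3  d7:1  d8:0 — peak 3.
Total crew member-days = 17 over 8 days ⇒ peak ≥ ⌈17/8⌉ = 3, so 3 is optimal.

3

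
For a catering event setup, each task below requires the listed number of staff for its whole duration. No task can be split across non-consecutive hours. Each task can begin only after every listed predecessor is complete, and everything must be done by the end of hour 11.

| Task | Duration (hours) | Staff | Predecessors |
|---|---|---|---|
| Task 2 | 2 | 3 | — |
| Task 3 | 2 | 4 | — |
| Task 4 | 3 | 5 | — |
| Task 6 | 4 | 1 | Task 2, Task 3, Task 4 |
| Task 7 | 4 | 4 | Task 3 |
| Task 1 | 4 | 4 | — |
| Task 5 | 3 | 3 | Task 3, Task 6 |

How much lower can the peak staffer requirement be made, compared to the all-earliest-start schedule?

Early-start peak: h1:16  h2:16  h3:13  h4:9  h5:5  h6:5  h7:1  h8:3  h9:3  h10:3  h11:0 ⇒ 16.
Leveled (Task 2@1, Task 3@3, Task 4@1, Task 6@5, Task 7@5, Task 1@4, Task 5@9): h1:8  h2:8  h3:9  h4:8  h5:9  h6:9  h7:9  h8:5  h9:3  h10:3  h11:3 ⇒ 9.
Reduction 16 − 9 = 7.

7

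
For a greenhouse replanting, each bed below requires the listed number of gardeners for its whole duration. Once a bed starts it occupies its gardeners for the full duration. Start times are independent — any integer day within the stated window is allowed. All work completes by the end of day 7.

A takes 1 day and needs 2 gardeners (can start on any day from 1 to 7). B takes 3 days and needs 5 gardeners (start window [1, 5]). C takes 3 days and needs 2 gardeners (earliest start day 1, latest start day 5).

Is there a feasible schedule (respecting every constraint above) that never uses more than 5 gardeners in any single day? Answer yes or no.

Schedule A@1, B@2, C@5: d1:2  d2:5  d3:5  d4:5  d5:2  d6:2  d7:2 — peak 5 ≤ 5.

yes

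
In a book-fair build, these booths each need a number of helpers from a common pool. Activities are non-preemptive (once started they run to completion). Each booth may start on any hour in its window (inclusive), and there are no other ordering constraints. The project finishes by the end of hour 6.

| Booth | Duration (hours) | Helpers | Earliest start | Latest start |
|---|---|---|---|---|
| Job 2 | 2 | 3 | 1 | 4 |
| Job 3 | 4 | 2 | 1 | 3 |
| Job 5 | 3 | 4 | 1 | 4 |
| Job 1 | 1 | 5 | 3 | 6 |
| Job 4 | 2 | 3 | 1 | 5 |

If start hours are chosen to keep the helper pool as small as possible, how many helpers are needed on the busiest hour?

7

Early-start (Job 2@1, Job 3@1, Job 5@1, Job 1@3, Job 4@1) gives peak 12: h1:12  h2:12  h3:11  h4:2  h5:0  h6:0.
Shift Job 5→4, Job 4→5.
Schedule Job 2@1, Job 3@1, Job 5@4, Job 1@3, Job 4@5: h1:5  h2:5  h3:7  h4:6  h5:7  h6:7 — peak 7.
Total helper-hours = 37 over 6 hours ⇒ peak ≥ ⌈37/6⌉ = 7, so 7 is optimal.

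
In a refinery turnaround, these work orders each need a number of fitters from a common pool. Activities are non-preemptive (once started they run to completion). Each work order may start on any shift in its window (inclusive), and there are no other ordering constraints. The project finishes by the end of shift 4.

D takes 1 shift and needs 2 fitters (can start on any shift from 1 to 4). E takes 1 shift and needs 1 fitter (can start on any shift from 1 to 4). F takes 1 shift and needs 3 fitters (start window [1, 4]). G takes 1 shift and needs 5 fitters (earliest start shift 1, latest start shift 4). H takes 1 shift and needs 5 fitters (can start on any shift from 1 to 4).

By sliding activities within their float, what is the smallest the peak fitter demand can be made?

Early-start (D@1, E@1, F@1, G@1, H@1) gives peak 16: s1:16  s2:0  s3:0  s4:0.
Shift F→2, G→3, H→4.
Schedule D@1, E@1, F@2, G@3, H@4: s1:3  s2:3  s3:5  s4:5 — peak 5.

5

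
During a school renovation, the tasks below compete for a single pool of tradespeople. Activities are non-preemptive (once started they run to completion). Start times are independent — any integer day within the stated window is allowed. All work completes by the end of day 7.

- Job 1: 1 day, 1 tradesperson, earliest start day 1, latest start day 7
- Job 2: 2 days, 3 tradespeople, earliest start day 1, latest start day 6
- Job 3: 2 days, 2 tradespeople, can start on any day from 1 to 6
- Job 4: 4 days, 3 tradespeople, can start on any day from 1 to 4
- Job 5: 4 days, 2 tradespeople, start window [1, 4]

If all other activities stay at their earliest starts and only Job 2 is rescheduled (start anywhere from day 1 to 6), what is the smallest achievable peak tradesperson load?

8

Job 2@1: d1:11  d2:10  d3:5  d4:5  d5:0  d6:0  d7:0 → peak 11
Job 2@2: d1:8  d2:10  d3:8  d4:5  d5:0  d6:0  d7:0 → peak 10
Job 2@3: d1:8  d2:7  d3:8  d4:8  d5:0  d6:0  d7:0 → peak 8
Job 2@4: d1:8  d2:7  d3:5  d4:8  d5:3  d6:0  d7:0 → peak 8
Job 2@5: d1:8  d2:7  d3:5  d4:5  d5:3  d6:3  d7:0 → peak 8
Job 2@6: d1:8  d2:7  d3:5  d4:5  d5:0  d6:3  d7:3 → peak 8
Best is Job 2@3, peak 8.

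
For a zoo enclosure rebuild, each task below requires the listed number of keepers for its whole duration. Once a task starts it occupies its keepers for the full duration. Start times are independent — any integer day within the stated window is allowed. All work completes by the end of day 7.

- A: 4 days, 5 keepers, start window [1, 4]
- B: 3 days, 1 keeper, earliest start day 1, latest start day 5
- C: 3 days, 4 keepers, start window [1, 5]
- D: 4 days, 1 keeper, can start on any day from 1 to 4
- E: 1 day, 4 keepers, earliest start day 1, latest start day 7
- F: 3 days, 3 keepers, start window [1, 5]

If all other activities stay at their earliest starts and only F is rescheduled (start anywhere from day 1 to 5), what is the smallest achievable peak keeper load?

15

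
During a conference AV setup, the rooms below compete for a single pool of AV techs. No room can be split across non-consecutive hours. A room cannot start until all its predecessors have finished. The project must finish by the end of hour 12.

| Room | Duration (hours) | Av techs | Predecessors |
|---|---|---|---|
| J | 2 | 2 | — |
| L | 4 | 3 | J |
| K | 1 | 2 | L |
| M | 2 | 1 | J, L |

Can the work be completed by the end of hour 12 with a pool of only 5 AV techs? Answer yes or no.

yes

Schedule J@1, L@3, K@7, M@7: h1:2  h2:2  h3:3  h4:3  h5:3  h6:3  h7:3  h8:1  h9:0  h10:0  h11:0  h12:0 — peak 3 ≤ 5.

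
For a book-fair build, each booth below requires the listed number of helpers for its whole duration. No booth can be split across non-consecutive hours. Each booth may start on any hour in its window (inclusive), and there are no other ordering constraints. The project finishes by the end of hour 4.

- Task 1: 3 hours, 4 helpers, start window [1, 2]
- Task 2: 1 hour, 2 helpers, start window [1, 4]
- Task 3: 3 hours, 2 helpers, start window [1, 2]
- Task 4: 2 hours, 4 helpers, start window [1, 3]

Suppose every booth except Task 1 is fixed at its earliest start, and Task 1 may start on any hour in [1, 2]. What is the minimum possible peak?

10

Task 1@1: h1:12  h2:10  h3:6  h4:0 → peak 12
Task 1@2: h1:8  h2:10  h3:6  h4:4 → peak 10
Best is Task 1@2, peak 10.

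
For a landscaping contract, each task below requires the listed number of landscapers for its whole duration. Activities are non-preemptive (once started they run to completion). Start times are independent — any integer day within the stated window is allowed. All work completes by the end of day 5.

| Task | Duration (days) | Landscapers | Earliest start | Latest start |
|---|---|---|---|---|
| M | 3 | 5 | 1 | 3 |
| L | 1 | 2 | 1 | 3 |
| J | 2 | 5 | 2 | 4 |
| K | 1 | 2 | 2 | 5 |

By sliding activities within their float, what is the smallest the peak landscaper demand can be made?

7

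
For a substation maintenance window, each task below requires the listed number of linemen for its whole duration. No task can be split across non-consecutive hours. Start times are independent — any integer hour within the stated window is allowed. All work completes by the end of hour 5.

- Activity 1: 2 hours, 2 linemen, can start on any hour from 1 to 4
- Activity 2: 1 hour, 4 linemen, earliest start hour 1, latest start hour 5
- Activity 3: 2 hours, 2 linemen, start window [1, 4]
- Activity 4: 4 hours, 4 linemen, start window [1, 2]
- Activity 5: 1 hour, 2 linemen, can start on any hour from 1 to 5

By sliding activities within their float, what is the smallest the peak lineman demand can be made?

6

Early-start (Activity 1@1, Activity 2@1, Activity 3@1, Activity 4@1, Activity 5@1) gives peak 14: h1:14  h2:8  h3:4  h4:4  h5:0.
Shift Activity 3→3, Activity 4→2, Activity 5→5.
Schedule Activity 1@1, Activity 2@1, Activity 3@3, Activity 4@2, Activity 5@5: h1:6  h2:6  h3:6  h4:6  h5:6 — peak 6.
Total lineman-hours = 30 over 5 hours ⇒ peak ≥ ⌈30/5⌉ = 6, so 6 is optimal.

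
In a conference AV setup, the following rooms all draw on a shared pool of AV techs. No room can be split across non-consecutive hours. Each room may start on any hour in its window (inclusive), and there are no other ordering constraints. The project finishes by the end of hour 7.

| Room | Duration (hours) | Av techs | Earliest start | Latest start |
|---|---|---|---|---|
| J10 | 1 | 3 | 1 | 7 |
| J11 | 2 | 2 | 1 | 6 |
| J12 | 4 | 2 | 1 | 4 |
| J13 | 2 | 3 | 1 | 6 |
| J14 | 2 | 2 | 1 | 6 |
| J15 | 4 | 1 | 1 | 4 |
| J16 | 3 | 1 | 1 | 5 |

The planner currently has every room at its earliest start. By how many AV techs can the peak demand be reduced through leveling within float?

9

Early-start peak: h1:14  h2:11  h3:4  h4:3  h5:0  h6:0  h7:0 ⇒ 14.
Leveled (J10@1, J11@1, J12@2, J13@6, J14@3, J15@2, J16@5): h1:5  h2:5  h3:5  h4:5  h5:4  h6:4  h7:4 ⇒ 5.
Reduction 14 − 5 = 9.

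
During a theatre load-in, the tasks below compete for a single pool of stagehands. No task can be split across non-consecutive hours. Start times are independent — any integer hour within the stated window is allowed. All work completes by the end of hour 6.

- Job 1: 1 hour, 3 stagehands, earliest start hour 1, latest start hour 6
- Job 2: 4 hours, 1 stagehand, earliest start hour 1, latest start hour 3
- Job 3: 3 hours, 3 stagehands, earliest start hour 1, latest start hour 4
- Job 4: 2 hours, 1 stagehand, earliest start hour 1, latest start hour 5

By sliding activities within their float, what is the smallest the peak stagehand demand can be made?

Early-start (Job 1@1, Job 2@1, Job 3@1, Job 4@1) gives peak 8: h1:8  h2:5  h3:4  h4:1  h5:0  h6:0.
Shift Job 3→2, Job 4→5.
Schedule Job 1@1, Job 2@1, Job 3@2, Job 4@5: h1:4  h2:4  h3:4  h4:4  h5:1  h6:1 — peak 4.

4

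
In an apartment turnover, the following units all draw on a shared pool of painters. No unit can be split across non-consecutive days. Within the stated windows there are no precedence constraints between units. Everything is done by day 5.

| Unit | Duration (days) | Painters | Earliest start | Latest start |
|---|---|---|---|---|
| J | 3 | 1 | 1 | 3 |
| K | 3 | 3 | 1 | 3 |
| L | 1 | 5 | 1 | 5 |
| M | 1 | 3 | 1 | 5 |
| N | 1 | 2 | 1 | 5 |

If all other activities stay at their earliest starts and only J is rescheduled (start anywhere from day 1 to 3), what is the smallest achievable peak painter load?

J@1: d1:14  d2:4  d3:4  d4:0  d5:0 → peak 14
J@2: d1:13  d2:4  d3:4  d4:1  d5:0 → peak 13
J@3: d1:13  d2:3  d3:4  d4:1  d5:1 → peak 13
Best is J@2, peak 13.

13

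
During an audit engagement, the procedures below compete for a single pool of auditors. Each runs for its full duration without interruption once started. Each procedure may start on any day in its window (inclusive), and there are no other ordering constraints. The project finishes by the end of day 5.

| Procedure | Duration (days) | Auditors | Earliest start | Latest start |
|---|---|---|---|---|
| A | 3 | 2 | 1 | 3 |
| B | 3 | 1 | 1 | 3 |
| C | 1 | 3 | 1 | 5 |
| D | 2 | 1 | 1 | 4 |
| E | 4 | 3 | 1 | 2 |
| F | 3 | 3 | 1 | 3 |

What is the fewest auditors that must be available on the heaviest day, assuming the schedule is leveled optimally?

9

Early-start (A@1, B@1, C@1, D@1, E@1, F@1) gives peak 13: d1:13  d2:10  d3:9  d4:3  d5:0.
Shift E→2, F→3.
Schedule A@1, B@1, C@1, D@1, E@2, F@3: d1:7  d2:7  d3:9  d4:6  d5:6 — peak 9.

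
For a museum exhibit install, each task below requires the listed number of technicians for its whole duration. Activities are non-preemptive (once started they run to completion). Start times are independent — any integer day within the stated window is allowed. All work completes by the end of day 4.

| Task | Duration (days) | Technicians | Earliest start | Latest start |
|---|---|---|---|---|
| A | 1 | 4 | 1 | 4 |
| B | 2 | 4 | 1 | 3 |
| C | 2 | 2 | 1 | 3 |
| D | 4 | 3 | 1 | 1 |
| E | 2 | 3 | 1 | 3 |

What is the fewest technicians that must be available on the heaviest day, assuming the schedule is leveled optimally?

10

Early-start (A@1, B@1, C@1, D@1, E@1) gives peak 16: d1:16  d2:12  d3:3  d4:3.
Shift B→2, E→3.
Schedule A@1, B@2, C@1, D@1, E@3: d1:9  d2:9  d3:10  d4:6 — peak 10.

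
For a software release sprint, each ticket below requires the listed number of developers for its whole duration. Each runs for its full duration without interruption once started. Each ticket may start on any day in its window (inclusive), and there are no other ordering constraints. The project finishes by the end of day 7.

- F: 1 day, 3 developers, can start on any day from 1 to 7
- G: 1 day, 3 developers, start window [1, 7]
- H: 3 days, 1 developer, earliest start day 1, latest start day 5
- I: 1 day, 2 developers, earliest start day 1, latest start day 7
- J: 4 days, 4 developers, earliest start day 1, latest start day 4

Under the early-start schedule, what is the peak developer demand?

13

Early-start schedule: F@1, G@1, H@1, I@1, J@1.
Load per day: day 1: 13, day 2: 5, day 3: 5, day 4: 4, day 5: 0, day 6: 0, day 7: 0.
Peak is 13.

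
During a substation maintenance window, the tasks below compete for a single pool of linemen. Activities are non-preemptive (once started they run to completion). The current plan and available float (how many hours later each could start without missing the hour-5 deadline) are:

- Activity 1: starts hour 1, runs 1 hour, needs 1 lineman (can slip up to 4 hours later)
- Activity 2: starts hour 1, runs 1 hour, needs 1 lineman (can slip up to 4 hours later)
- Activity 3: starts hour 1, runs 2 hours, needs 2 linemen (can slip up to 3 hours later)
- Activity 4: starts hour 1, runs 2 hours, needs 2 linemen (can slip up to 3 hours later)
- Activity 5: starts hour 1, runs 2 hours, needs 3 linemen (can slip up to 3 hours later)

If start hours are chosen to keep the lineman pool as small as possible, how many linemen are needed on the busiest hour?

4

Early-start (Activity 1@1, Activity 2@1, Activity 3@1, Activity 4@1, Activity 5@1) gives peak 9: h1:9  h2:7  h3:0  h4:0  h5:0.
Shift Activity 4→2, Activity 5→4.
Schedule Activity 1@1, Activity 2@1, Activity 3@1, Activity 4@2, Activity 5@4: h1:4  h2:4  h3:2  h4:3  h5:3 — peak 4.
Total lineman-hours = 16 over 5 hours ⇒ peak ≥ ⌈16/5⌉ = 4, so 4 is optimal.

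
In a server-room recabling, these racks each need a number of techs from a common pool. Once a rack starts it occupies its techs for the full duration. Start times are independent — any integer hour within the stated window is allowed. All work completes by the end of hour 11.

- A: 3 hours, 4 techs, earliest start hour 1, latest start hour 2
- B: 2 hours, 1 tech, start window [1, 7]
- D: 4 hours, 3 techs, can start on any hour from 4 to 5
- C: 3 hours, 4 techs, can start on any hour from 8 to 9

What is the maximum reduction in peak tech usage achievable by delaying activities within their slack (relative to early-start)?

Early-start peak: h1:5  h2:5  h3:4  h4:3  h5:3  h6:3  h7:3  h8:4  h9:4  h10:4  h11:0 ⇒ 5.
Leveled (A@1, B@4, D@4, C@8): h1:4  h2:4  h3:4  h4:4  h5:4  h6:3  h7:3  h8:4  h9:4  h10:4  h11:0 ⇒ 4.
Reduction 5 − 4 = 1.

1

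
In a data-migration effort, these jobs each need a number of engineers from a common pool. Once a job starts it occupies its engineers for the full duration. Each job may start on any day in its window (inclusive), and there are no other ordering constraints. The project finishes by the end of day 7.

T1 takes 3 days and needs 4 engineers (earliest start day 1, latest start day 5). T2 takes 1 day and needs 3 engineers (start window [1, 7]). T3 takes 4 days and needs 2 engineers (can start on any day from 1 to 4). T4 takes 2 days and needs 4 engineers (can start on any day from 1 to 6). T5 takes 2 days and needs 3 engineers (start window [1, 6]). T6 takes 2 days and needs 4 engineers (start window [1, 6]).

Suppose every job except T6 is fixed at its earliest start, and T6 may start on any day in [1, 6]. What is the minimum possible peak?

T6@1: d1:20  d2:17  d3:6  d4:2  d5:0  d6:0  d7:0 → peak 20
T6@2: d1:16  d2:17  d3:10  d4:2  d5:0  d6:0  d7:0 → peak 17
T6@3: d1:16  d2:13  d3:10  d4:6  d5:0  d6:0  d7:0 → peak 16
T6@4: d1:16  d2:13  d3:6  d4:6  d5:4  d6:0  d7:0 → peak 16
T6@5: d1:16  d2:13  d3:6  d4:2  d5:4  d6:4  d7:0 → peak 16
T6@6: d1:16  d2:13  d3:6  d4:2  d5:0  d6:4  d7:4 → peak 16
Best is T6@3, peak 16.

16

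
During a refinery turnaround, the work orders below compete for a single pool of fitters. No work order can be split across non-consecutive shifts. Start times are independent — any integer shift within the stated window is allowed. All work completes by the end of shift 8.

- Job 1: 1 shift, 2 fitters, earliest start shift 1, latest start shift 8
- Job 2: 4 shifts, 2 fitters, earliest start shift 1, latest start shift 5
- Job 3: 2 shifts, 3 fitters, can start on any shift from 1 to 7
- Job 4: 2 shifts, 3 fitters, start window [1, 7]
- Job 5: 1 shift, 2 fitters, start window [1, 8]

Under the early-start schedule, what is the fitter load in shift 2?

At early start, shift 2 has: Job 2, Job 3, Job 4.
Demand: 2 + 3 + 3 = 8.

8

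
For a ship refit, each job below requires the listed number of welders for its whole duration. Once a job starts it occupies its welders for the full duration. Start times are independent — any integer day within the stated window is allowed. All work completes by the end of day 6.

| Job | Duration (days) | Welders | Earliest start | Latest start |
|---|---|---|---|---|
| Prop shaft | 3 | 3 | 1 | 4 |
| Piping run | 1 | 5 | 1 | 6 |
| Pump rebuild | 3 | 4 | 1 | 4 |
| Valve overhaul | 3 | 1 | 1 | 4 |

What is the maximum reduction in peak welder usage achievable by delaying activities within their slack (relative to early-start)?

Early-start peak: d1:13  d2:8  d3:8  d4:0  d5:0  d6:0 ⇒ 13.
Leveled (Prop shaft@1, Piping run@4, Pump rebuild@1, Valve overhaul@4): d1:7  d2:7  d3:7  d4:6  d5:1  d6:1 ⇒ 7.
Reduction 13 − 7 = 6.

6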